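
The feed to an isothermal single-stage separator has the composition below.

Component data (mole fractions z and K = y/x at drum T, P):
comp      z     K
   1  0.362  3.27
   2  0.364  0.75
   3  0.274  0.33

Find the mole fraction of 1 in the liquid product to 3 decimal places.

Rachford–Rice: g(V/F) = Σ zᵢ(Kᵢ−1)/(1+V/F(Kᵢ−1)) = 0.
Feasibility: ΣzᵢKᵢ = 1.547, Σzᵢ/Kᵢ = 1.426 — both > 1, two phases present.
Iterate (Newton) starting at V/F = 0.5:
  V/F = 0.500: g = 0.0048, g' = -0.717 → V/F = 0.507
Converged at V/F = 0.507.
Compositions from xᵢ = zᵢ/(1+V/F(Kᵢ−1)), yᵢ = Kᵢxᵢ:
  1: x = 0.168, y = 0.550
  2: x = 0.417, y = 0.313
  3: x = 0.415, y = 0.137

x_1 = 0.168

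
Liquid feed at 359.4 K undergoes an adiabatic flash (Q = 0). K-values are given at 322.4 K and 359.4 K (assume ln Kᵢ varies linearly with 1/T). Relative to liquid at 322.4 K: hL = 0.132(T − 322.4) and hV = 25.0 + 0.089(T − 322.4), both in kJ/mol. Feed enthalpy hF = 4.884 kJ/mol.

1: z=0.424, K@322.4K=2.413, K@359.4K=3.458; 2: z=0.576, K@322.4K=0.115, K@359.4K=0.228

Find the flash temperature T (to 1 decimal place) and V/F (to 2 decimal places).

Adiabatic flash: solve Rachford–Rice at each trial T, then check hF = ψ·hV(T) + (1−ψ)·hL(T).
  T = 322.4 K: K = (2.413, 0.115), RR gives ψ = 0.071, H_out = 1.786 kJ/mol
  T = 359.4 K: K = (3.458, 0.228), RR gives ψ = 0.315, H_out = 12.255 kJ/mol
  T = 340.9 K: K = (2.917, 0.165), RR gives ψ = 0.207, H_out = 7.459 kJ/mol
  T = 331.6 K: K = (2.659, 0.138), RR gives ψ = 0.145, H_out = 4.777 kJ/mol
  T = 336.2 K: K = (2.785, 0.151), RR gives ψ = 0.177, H_out = 6.137 kJ/mol
  T = 333.9 K: K = (2.722, 0.145), RR gives ψ = 0.161, H_out = 5.466 kJ/mol
Linear interpolation between T = 331.6 (H_out = 4.777) and T = 333.9 (H_out = 5.466) on hF = 4.884 gives T ≈ 332.0 K, at which ψ = 0.15.

T = 332.0 K, V/F = 0.15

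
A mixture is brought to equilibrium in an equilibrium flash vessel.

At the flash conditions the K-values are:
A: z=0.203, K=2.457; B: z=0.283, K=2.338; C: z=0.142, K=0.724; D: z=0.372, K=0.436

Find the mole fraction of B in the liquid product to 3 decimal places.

x_B = 0.156

Rachford–Rice: g(V/F) = Σ zᵢ(Kᵢ−1)/(1+V/F(Kᵢ−1)) = 0.
Feasibility: ΣzᵢKᵢ = 1.425, Σzᵢ/Kᵢ = 1.253 — both > 1, two phases present.
Newton–Raphson from V/F = 0.5:
  V/F = 0.500: g = 0.0603, g' = -0.570 → V/F = 0.606
  V/F = 0.606: g = 0.0005, g' = -0.565 → V/F = 0.607
Converged at V/F = 0.607.
Compositions from xᵢ = zᵢ/(1+V/F(Kᵢ−1)), yᵢ = Kᵢxᵢ:
  A: x = 0.108, y = 0.265
  B: x = 0.156, y = 0.365
  C: x = 0.171, y = 0.123
  D: x = 0.565, y = 0.247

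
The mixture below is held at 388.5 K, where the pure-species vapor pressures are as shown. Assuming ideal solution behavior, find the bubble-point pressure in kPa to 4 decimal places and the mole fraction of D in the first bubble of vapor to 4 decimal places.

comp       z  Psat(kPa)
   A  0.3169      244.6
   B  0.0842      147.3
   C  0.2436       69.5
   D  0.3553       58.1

Pbub = 127.4895 kPa, y_D = 0.1619

At the bubble point ψ → 0, so ΣzᵢKᵢ = 1 with Kᵢ = Pᵢˢᵃᵗ/P ⇒ P = ΣzᵢPᵢˢᵃᵗ.
P = 0.3169·244.6 + 0.0842·147.3 + 0.2436·69.5 + 0.3553·58.1 = 127.4895 kPa
yᵢ = zᵢPᵢˢᵃᵗ/P ⇒ y_D = 0.3553·58.1/127.4895 = 0.1619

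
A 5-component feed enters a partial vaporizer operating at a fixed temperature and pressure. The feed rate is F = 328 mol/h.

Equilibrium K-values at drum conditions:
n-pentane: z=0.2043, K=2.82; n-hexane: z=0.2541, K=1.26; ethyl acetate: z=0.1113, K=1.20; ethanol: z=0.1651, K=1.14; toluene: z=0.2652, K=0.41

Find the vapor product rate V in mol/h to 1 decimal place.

V = 224.4 mol/h

Iterate (Newton) starting at ψ = 0.5:
  ψ = 0.5000: g = 0.07304, g' = -0.3912 → ψ = 0.6867
  ψ = 0.6867: g = -0.00105, g' = -0.4131 → ψ = 0.6842
Converged at ψ = 0.6842.
Then V = ψ·F = 0.6842·328 = 224.4 mol/h and L = F − V = 103.6 mol/h.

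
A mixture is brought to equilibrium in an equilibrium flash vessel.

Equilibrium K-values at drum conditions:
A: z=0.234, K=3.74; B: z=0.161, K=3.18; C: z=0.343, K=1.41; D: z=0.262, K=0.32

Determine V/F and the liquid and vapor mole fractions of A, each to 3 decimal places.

V/F = 0.848, x_A = 0.070, y_A = 0.263

Material balance + equilibrium reduce to Σ zᵢ(Kᵢ−1)/(1+V/F(Kᵢ−1)) = 0.
Feasibility: ΣzᵢKᵢ = 1.955, Σzᵢ/Kᵢ = 1.175 — both > 1, two phases present.
Newton iteration, V/F⁰ = 0.5:
  V/F = 0.500: g = 0.2852, g' = -0.806 → V/F = 0.854
  V/F = 0.854: g = -0.0061, g' = -0.972 → V/F = 0.848
Converged at V/F = 0.848.
Compositions from xᵢ = zᵢ/(1+V/F(Kᵢ−1)), yᵢ = Kᵢxᵢ:
  A: x = 0.070, y = 0.263
  B: x = 0.057, y = 0.180
  C: x = 0.255, y = 0.359
  D: x = 0.618, y = 0.198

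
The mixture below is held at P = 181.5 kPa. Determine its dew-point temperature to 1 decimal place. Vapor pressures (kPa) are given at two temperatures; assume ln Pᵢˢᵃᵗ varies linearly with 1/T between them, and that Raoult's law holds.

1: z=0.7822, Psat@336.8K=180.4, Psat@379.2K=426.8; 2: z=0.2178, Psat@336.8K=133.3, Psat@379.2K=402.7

T = 340.1 K

Dew-point temperature: Σzᵢ·P/Pᵢˢᵃᵗ(T) = 1. Interpolate ln Pᵢˢᵃᵗ = aᵢ + bᵢ/T.
  T = 336.8 K: ΣzᵢP/Pᵢˢᵃᵗ = 1.0835
  T = 379.2 K: ΣzᵢP/Pᵢˢᵃᵗ = 0.4308
  T = 358.0 K: ΣzᵢP/Pᵢˢᵃᵗ = 0.6639
  T = 347.4 K: ΣzᵢP/Pᵢˢᵃᵗ = 0.8415
  T = 342.1 K: ΣzᵢP/Pᵢˢᵃᵗ = 0.9529
  T = 339.5 K: ΣzᵢP/Pᵢˢᵃᵗ = 1.0143
Interpolating between 339.5 K and 342.1 K gives T ≈ 340.1 K.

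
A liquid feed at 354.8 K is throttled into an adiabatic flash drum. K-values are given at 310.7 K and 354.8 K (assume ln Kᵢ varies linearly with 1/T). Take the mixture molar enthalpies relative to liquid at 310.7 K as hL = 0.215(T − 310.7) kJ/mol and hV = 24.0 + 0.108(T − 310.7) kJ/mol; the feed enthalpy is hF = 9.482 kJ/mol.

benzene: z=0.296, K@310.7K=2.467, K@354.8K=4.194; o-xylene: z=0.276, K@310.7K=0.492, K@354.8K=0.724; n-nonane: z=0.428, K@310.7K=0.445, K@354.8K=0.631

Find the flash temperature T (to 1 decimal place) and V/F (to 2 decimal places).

Adiabatic flash: solve Rachford–Rice at each trial T, then check hF = ψ·hV(T) + (1−ψ)·hL(T).
  T = 310.7 K: K = (2.467, 0.492, 0.445), RR gives ψ = 0.072, H_out = 1.721 kJ/mol
  T = 354.8 K: K = (4.194, 0.724, 0.631), RR gives ψ = 0.665, H_out = 22.305 kJ/mol
  T = 332.8 K: K = (3.276, 0.605, 0.536), RR gives ψ = 0.367, H_out = 12.701 kJ/mol
  T = 321.8 K: K = (2.858, 0.548, 0.490), RR gives ψ = 0.228, H_out = 7.598 kJ/mol
  T = 327.3 K: K = (3.063, 0.576, 0.513), RR gives ψ = 0.299, H_out = 10.209 kJ/mol
  T = 324.6 K: K = (2.962, 0.562, 0.502), RR gives ψ = 0.265, H_out = 8.945 kJ/mol
  T = 326.0 K: K = (3.014, 0.569, 0.508), RR gives ψ = 0.282, H_out = 9.604 kJ/mol
Linear interpolation between T = 324.6 (H_out = 8.945) and T = 326.0 (H_out = 9.604) on hF = 9.482 gives T ≈ 325.7 K, at which ψ = 0.28.

T = 325.7 K, V/F = 0.28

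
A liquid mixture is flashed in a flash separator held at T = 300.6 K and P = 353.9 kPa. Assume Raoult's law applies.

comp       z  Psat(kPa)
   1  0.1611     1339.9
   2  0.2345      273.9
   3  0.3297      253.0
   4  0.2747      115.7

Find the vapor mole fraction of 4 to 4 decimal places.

y_4 = 0.0964

Raoult's law: Kᵢ = Pᵢˢᵃᵗ/P = Pᵢˢᵃᵗ/353.9.
  K_1 = 1339.9/353.9 = 3.786098, K_2 = 273.9/353.9 = 0.773947, K_3 = 253.0/353.9 = 0.714891, K_4 = 115.7/353.9 = 0.326929
Material balance + equilibrium reduce to Σ zᵢ(Kᵢ−1)/(1+ψ(Kᵢ−1)) = 0.
Check two-phase: ΣzᵢKᵢ = 1.1169 > 1 and Σzᵢ/Kᵢ = 1.6470 > 1, so g(0) = 0.1169 > 0 and g(1) = -0.6470 < 0.
Iterate (Newton) starting at ψ = 0.47:
  ψ = 0.4700: g = -0.24396, g' = -0.5515 → ψ = 0.0276
  ψ = 0.0276: g = 0.08029, g' = -1.2468 → ψ = 0.0920
  ψ = 0.0920: g = 0.00949, g' = -0.9744 → ψ = 0.1017
  ψ = 0.1017: g = 0.00015, g' = -0.9435 → ψ = 0.1019
Converged at ψ = 0.1019.
Compositions from xᵢ = zᵢ/(1+ψ(Kᵢ−1)), yᵢ = Kᵢxᵢ:
  1: x = 0.1255, y = 0.4751
  2: x = 0.2400, y = 0.1858
  3: x = 0.3396, y = 0.2428
  4: x = 0.2949, y = 0.0964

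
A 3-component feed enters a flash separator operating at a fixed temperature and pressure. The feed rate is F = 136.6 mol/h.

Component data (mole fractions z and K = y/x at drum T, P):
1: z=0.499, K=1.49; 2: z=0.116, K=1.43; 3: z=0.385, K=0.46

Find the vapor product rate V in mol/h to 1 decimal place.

V = 45.7 mol/h

Material balance + equilibrium reduce to Σ zᵢ(Kᵢ−1)/(1+V/F(Kᵢ−1)) = 0.
g(0) = ΣzᵢKᵢ − 1 = 0.086 and g(1) = 1 − Σzᵢ/Kᵢ = -0.253, so a root lies in (0, 1).
Iterate (Newton) starting at V/F = 0.59:
  V/F = 0.590: g = -0.0756, g' = -0.328 → V/F = 0.359
  V/F = 0.359: g = -0.0068, g' = -0.276 → V/F = 0.334
Converged at V/F = 0.334.
Then V = V/F·F = 0.3343·136.6 = 45.7 mol/h and L = F − V = 90.9 mol/h.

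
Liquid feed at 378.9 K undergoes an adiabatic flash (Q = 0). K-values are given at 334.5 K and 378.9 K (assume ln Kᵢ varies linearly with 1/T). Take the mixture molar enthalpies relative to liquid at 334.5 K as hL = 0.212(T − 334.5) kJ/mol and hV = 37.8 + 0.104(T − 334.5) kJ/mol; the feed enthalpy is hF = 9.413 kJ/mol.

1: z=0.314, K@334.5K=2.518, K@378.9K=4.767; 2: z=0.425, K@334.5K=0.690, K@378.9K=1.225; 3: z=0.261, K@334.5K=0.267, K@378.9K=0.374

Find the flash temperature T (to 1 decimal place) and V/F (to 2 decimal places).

T = 336.4 K, V/F = 0.24

Adiabatic flash: solve Rachford–Rice at each trial T, then check hF = ψ·hV(T) + (1−ψ)·hL(T).
  T = 334.5 K: K = (2.518, 0.690, 0.267), RR gives ψ = 0.202, H_out = 7.617 kJ/mol
  T = 378.9 K: K = (4.767, 1.225, 0.374), RR gives ψ = 0.867, H_out = 38.027 kJ/mol
  T = 356.7 K: K = (3.534, 0.936, 0.319), RR gives ψ = 0.581, H_out = 25.259 kJ/mol
  T = 345.6 K: K = (2.999, 0.808, 0.293), RR gives ψ = 0.404, H_out = 17.152 kJ/mol
  T = 340.1 K: K = (2.754, 0.748, 0.280), RR gives ψ = 0.308, H_out = 12.643 kJ/mol
  T = 337.3 K: K = (2.634, 0.719, 0.273), RR gives ψ = 0.256, H_out = 10.193 kJ/mol
  T = 335.9 K: K = (2.576, 0.704, 0.270), RR gives ψ = 0.229, H_out = 8.922 kJ/mol
Linear interpolation between T = 335.9 (H_out = 8.922) and T = 337.3 (H_out = 10.193) on hF = 9.413 gives T ≈ 336.4 K, at which ψ = 0.24.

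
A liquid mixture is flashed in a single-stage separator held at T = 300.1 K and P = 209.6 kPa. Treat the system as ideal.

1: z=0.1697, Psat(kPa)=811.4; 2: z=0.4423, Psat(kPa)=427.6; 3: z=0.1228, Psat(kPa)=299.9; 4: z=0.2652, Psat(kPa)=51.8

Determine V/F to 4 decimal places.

Raoult's law: Kᵢ = Pᵢˢᵃᵗ/P = Pᵢˢᵃᵗ/209.6.
  K_1 = 811.4/209.6 = 3.871183, K_2 = 427.6/209.6 = 2.040076, K_3 = 299.9/209.6 = 1.430821, K_4 = 51.8/209.6 = 0.247137
Material balance + equilibrium reduce to Σ zᵢ(Kᵢ−1)/(1+V/F(Kᵢ−1)) = 0.
Feasibility: ΣzᵢKᵢ = 1.8005, Σzᵢ/Kᵢ = 1.4196 — both > 1, two phases present.
Newton iteration, V/F⁰ = 0.59:
  V/F = 0.5900: g = 0.14891, g' = -0.8776 → V/F = 0.7597
  V/F = 0.7597: g = -0.01642, g' = -1.1208 → V/F = 0.7450
  V/F = 0.7450: g = -0.00026, g' = -1.0865 → V/F = 0.7448
Converged at V/F = 0.7448.

V/F = 0.7448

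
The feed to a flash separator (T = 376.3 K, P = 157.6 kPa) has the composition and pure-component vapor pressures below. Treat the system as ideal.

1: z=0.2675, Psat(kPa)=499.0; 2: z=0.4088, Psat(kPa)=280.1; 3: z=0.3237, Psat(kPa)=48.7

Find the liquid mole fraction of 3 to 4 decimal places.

Raoult's law: Kᵢ = Pᵢˢᵃᵗ/P = Pᵢˢᵃᵗ/157.6.
  K_1 = 499.0/157.6 = 3.166244, K_2 = 280.1/157.6 = 1.777284, K_3 = 48.7/157.6 = 0.309010
Material balance + equilibrium reduce to Σ zᵢ(Kᵢ−1)/(1+V/F(Kᵢ−1)) = 0.
g(0) = ΣzᵢKᵢ − 1 = 0.6736 and g(1) = 1 − Σzᵢ/Kᵢ = -0.3620, so a root lies in (0, 1).
Newton–Raphson from V/F = 0.44:
  V/F = 0.4400: g = 0.21207, g' = -0.7853 → V/F = 0.7101
  V/F = 0.7101: g = -0.00608, g' = -0.8931 → V/F = 0.7033
  V/F = 0.7033: g = -0.00003, g' = -0.8853 → V/F = 0.7032
Converged at V/F = 0.7032.
Compositions from xᵢ = zᵢ/(1+V/F(Kᵢ−1)), yᵢ = Kᵢxᵢ:
  1: x = 0.1060, y = 0.3357
  2: x = 0.2643, y = 0.4698
  3: x = 0.6297, y = 0.1946

x_3 = 0.6297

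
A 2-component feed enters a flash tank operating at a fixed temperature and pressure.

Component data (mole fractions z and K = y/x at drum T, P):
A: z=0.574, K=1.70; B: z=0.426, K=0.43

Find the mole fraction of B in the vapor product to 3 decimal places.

y_B = 0.237

Material balance + equilibrium reduce to Σ zᵢ(Kᵢ−1)/(1+V/F(Kᵢ−1)) = 0.
Check two-phase: ΣzᵢKᵢ = 1.159 > 1 and Σzᵢ/Kᵢ = 1.328 > 1, so g(0) = 0.159 > 0 and g(1) = -0.328 < 0.
Newton–Raphson from V/F = 0.5:
  V/F = 0.500: g = -0.0420, g' = -0.425 → V/F = 0.401
  V/F = 0.401: g = -0.0011, g' = -0.404 → V/F = 0.398
Converged at V/F = 0.398.
Compositions from xᵢ = zᵢ/(1+V/F(Kᵢ−1)), yᵢ = Kᵢxᵢ:
  A: x = 0.449, y = 0.763
  B: x = 0.551, y = 0.237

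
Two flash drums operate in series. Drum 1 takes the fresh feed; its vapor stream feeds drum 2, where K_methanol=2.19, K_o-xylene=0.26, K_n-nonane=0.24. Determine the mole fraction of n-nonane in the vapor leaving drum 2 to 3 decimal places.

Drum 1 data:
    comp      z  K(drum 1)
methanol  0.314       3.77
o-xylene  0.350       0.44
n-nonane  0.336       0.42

Drum 1:
Let ψ₁ = V/F and solve Σ zᵢ(Kᵢ−1)/(1+ψ₁(Kᵢ−1)) = 0.
Check two-phase: ΣzᵢKᵢ = 1.479 > 1 and Σzᵢ/Kᵢ = 1.679 > 1, so g(0) = 0.479 > 0 and g(1) = -0.679 < 0.
Newton iteration, ψ₁⁰ = 0.44:
  ψ₁ = 0.440: g = -0.1297, g' = -0.886 → ψ₁ = 0.294
  ψ₁ = 0.294: g = 0.0102, g' = -1.054 → ψ₁ = 0.303
Converged at ψ₁ = 0.303.
Drum-1 compositions:
  methanol: x = 0.171, y = 0.643
  o-xylene: x = 0.422, y = 0.186
  n-nonane: x = 0.408, y = 0.171
Drum-2 feed = drum-1 vapor: z₂ = (0.6432, 0.1855, 0.1713).
Drum 2:
Rachford–Rice: g(ψ₂) = Σ zᵢ(Kᵢ−1)/(1+ψ₂(Kᵢ−1)) = 0.
Feasibility: ΣzᵢKᵢ = 1.498, Σzᵢ/Kᵢ = 1.721 — both > 1, two phases present.
Iterate (Newton) starting at ψ₂ = 0.66:
  ψ₂ = 0.660: g = -0.1008, g' = -1.072 → ψ₂ = 0.566
  ψ₂ = 0.566: g = -0.0073, g' = -0.931 → ψ₂ = 0.558
Converged at ψ₂ = 0.558.
  methanol: x = 0.387, y = 0.846
  o-xylene: x = 0.316, y = 0.082
  n-nonane: x = 0.297, y = 0.071

y_n-nonane (drum 2) = 0.071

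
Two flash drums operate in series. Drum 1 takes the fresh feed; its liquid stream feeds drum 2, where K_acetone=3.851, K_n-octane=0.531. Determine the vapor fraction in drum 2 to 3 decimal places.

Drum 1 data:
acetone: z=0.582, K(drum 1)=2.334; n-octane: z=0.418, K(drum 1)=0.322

V/F (drum 2) = 0.486

Drum 1:
Rachford–Rice: g(ψ₁) = Σ zᵢ(Kᵢ−1)/(1+ψ₁(Kᵢ−1)) = 0.
g(0) = ΣzᵢKᵢ − 1 = 0.493 and g(1) = 1 − Σzᵢ/Kᵢ = -0.547, so a root lies in (0, 1).
Binary case is linear: z₁(K₁−1)(1+ψ₁(K₂−1)) + z₂(K₂−1)(1+ψ₁(K₁−1)) = 0
⇒ ψ₁ = [z₁(K₁−1)+z₂(K₂−1)] / [−(K₁−1)(K₂−1)] = 0.4930/0.9045 = 0.545
Drum-1 compositions:
  acetone: x = 0.337, y = 0.787
  n-octane: x = 0.663, y = 0.213
Drum-2 feed = drum-1 liquid: z₂ = (0.3370, 0.6630).
Drum 2:
Let ψ₂ = V/F and solve Σ zᵢ(Kᵢ−1)/(1+ψ₂(Kᵢ−1)) = 0.
g(0) = ΣzᵢKᵢ − 1 = 0.650 and g(1) = 1 − Σzᵢ/Kᵢ = -0.336, so a root lies in (0, 1).
Binary case is linear: z₁(K₁−1)(1+ψ₂(K₂−1)) + z₂(K₂−1)(1+ψ₂(K₁−1)) = 0
⇒ ψ₂ = [z₁(K₁−1)+z₂(K₂−1)] / [−(K₁−1)(K₂−1)] = 0.6498/1.3371 = 0.486
  acetone: x = 0.141, y = 0.544
  n-octane: x = 0.859, y = 0.456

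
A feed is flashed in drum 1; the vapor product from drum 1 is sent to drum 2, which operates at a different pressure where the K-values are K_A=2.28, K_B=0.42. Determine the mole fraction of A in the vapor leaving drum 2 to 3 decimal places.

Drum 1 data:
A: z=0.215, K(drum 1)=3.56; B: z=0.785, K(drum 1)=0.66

Drum 1:
Let ψ₁ = V/F and solve Σ zᵢ(Kᵢ−1)/(1+ψ₁(Kᵢ−1)) = 0.
Check two-phase: ΣzᵢKᵢ = 1.284 > 1 and Σzᵢ/Kᵢ = 1.250 > 1, so g(0) = 0.284 > 0 and g(1) = -0.250 < 0.
Binary case is linear: z₁(K₁−1)(1+ψ₁(K₂−1)) + z₂(K₂−1)(1+ψ₁(K₁−1)) = 0
⇒ ψ₁ = [z₁(K₁−1)+z₂(K₂−1)] / [−(K₁−1)(K₂−1)] = 0.2835/0.8704 = 0.326
Drum-1 compositions:
  A: x = 0.117, y = 0.417
  B: x = 0.883, y = 0.583
Drum-2 feed = drum-1 vapor: z₂ = (0.4174, 0.5826).
Drum 2:
Material balance + equilibrium reduce to Σ zᵢ(Kᵢ−1)/(1+ψ₂(Kᵢ−1)) = 0.
g(0) = ΣzᵢKᵢ − 1 = 0.196 and g(1) = 1 − Σzᵢ/Kᵢ = -0.570, so a root lies in (0, 1).
Binary case is linear: z₁(K₁−1)(1+ψ₂(K₂−1)) + z₂(K₂−1)(1+ψ₂(K₁−1)) = 0
⇒ ψ₂ = [z₁(K₁−1)+z₂(K₂−1)] / [−(K₁−1)(K₂−1)] = 0.1963/0.7424 = 0.264
  A: x = 0.312, y = 0.711
  B: x = 0.688, y = 0.289

y_A (drum 2) = 0.711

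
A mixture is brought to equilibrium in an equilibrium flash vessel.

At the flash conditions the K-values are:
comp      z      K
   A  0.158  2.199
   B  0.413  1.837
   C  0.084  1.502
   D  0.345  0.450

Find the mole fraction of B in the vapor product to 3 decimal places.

y_B = 0.457

Rachford–Rice: g(β) = Σ zᵢ(Kᵢ−1)/(1+β(Kᵢ−1)) = 0.
g(0) = ΣzᵢKᵢ − 1 = 0.388 and g(1) = 1 − Σzᵢ/Kᵢ = -0.119, so a root lies in (0, 1).
Newton iteration, β⁰ = 0.5:
  β = 0.500: g = 0.1341, g' = -0.445 → β = 0.802
  β = 0.802: g = -0.0058, g' = -0.507 → β = 0.790
Converged at β = 0.790.
Compositions from xᵢ = zᵢ/(1+β(Kᵢ−1)), yᵢ = Kᵢxᵢ:
  A: x = 0.081, y = 0.178
  B: x = 0.249, y = 0.457
  C: x = 0.060, y = 0.090
  D: x = 0.610, y = 0.275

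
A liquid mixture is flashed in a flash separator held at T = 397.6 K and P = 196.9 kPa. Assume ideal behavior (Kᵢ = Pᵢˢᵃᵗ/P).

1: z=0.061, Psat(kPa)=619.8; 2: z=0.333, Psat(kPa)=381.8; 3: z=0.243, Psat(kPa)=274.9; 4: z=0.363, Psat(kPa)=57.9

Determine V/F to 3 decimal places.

Raoult's law: Kᵢ = Pᵢˢᵃᵗ/P = Pᵢˢᵃᵗ/196.9.
  K_1 = 619.8/196.9 = 3.14779, K_2 = 381.8/196.9 = 1.93906, K_3 = 274.9/196.9 = 1.39614, K_4 = 57.9/196.9 = 0.29406
Material balance + equilibrium reduce to Σ zᵢ(Kᵢ−1)/(1+V/F(Kᵢ−1)) = 0.
g(0) = ΣzᵢKᵢ − 1 = 0.284 and g(1) = 1 − Σzᵢ/Kᵢ = -0.600, so a root lies in (0, 1).
Iterate (Newton) starting at V/F = 0.5:
  V/F = 0.500: g = -0.0397, g' = -0.660 → V/F = 0.440
  V/F = 0.440: g = -0.0010, g' = -0.630 → V/F = 0.438
Converged at V/F = 0.438.

V/F = 0.438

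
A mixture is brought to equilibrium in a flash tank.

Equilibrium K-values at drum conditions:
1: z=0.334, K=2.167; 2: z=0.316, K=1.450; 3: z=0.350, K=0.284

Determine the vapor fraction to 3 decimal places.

ψ = 0.456

Rachford–Rice: g(ψ) = Σ zᵢ(Kᵢ−1)/(1+ψ(Kᵢ−1)) = 0.
Feasibility: ΣzᵢKᵢ = 1.281, Σzᵢ/Kᵢ = 1.604 — both > 1, two phases present.
Iterate (Newton) starting at ψ = 0.43:
  ψ = 0.430: g = 0.0166, g' = -0.621 → ψ = 0.457
  ψ = 0.457: g = -0.0002, g' = -0.634 → ψ = 0.456
Converged at ψ = 0.456.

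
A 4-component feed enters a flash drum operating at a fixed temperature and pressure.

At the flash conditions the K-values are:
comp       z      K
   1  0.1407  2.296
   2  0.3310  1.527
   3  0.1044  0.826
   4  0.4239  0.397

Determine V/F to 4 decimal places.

Material balance + equilibrium reduce to Σ zᵢ(Kᵢ−1)/(1+V/F(Kᵢ−1)) = 0.
Feasibility: ΣzᵢKᵢ = 1.0830, Σzᵢ/Kᵢ = 1.4722 — both > 1, two phases present.
Newton iteration, V/F⁰ = 0.5:
  V/F = 0.5000: g = -0.13713, g' = -0.4643 → V/F = 0.2046
  V/F = 0.2046: g = -0.00885, g' = -0.4265 → V/F = 0.1839
Converged at V/F = 0.1839.

V/F = 0.1839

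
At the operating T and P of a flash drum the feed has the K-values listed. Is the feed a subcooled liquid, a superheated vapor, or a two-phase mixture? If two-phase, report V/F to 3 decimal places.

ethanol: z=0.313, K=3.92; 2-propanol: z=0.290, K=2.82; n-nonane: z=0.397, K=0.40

two-phase, V/F = 0.833

ΣzᵢKᵢ = 2.204; Σzᵢ/Kᵢ = 1.175.
Both exceed 1, so a two-phase solution exists.
Material balance + equilibrium reduce to Σ zᵢ(Kᵢ−1)/(1+ψ(Kᵢ−1)) = 0.
Iterate (Newton) starting at ψ = 0.5:
  ψ = 0.500: g = 0.3076, g' = -0.996 → ψ = 0.809
  ψ = 0.809: g = 0.0226, g' = -0.933 → ψ = 0.833
Converged at ψ = 0.833.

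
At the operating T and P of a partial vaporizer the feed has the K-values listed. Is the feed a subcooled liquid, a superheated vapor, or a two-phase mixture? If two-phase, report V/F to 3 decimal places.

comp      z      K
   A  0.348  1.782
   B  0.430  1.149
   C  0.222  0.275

ΣzᵢKᵢ = 1.175; Σzᵢ/Kᵢ = 1.377.
Both exceed 1, so a two-phase solution exists.
Newton–Raphson from ψ = 0.68:
  ψ = 0.680: g = -0.0816, g' = -0.553 → ψ = 0.532
  ψ = 0.532: g = -0.0106, g' = -0.424 → ψ = 0.507
Converged at ψ = 0.507.

two-phase, V/F = 0.507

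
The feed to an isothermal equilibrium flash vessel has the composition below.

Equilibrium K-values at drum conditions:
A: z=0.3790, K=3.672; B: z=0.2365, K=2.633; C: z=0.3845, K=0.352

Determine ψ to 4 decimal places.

Let ψ = V/F and solve Σ zᵢ(Kᵢ−1)/(1+ψ(Kᵢ−1)) = 0.
Check two-phase: ΣzᵢKᵢ = 2.1497 > 1 and Σzᵢ/Kᵢ = 1.2854 > 1, so g(0) = 1.1497 > 0 and g(1) = -0.2854 < 0.
Iterate (Newton) starting at ψ = 0.31:
  ψ = 0.3100: g = 0.49851, g' = -1.3403 → ψ = 0.6819
  ψ = 0.6819: g = 0.09513, g' = -0.9993 → ψ = 0.7771
  ψ = 0.7771: g = -0.00254, g' = -1.0636 → ψ = 0.7748
Converged at ψ = 0.7747.

ψ = 0.7747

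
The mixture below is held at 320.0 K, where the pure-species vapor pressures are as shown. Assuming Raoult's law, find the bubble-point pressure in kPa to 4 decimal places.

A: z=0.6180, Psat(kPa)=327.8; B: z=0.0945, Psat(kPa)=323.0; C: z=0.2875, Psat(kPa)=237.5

Pbub = 301.3852 kPa

At the bubble point ψ → 0, so ΣzᵢKᵢ = 1 with Kᵢ = Pᵢˢᵃᵗ/P ⇒ P = ΣzᵢPᵢˢᵃᵗ.
P = 0.6180·327.8 + 0.0945·323.0 + 0.2875·237.5 = 301.3852 kPa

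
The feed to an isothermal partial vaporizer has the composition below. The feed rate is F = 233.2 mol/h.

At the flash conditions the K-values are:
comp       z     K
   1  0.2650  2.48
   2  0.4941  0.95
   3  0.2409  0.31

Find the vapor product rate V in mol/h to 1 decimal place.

Iterate (Newton) starting at V/F = 0.5:
  V/F = 0.5000: g = -0.05371, g' = -0.4604 → V/F = 0.3833
  V/F = 0.3833: g = -0.00095, g' = -0.4496 → V/F = 0.3812
Converged at V/F = 0.3812.
Then V = V/F·F = 0.3812·233.2 = 88.9 mol/h and L = F − V = 144.3 mol/h.

V = 88.9 mol/h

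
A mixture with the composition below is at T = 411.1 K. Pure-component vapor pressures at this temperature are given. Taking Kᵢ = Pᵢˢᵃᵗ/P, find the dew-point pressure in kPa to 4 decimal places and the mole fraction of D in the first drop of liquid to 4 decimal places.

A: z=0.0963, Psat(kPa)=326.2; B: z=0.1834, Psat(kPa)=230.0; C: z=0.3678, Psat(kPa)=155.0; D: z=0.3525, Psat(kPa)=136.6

At the dew point ψ → 1, so Σzᵢ/Kᵢ = 1 with Kᵢ = Pᵢˢᵃᵗ/P ⇒ 1/P = Σzᵢ/Pᵢˢᵃᵗ.
1/P = 0.0963/326.2 + 0.1834/230.0 + 0.3678/155.0 + 0.3525/136.6 = 0.0060460 ⇒ P = 165.3975 kPa
xᵢ = zᵢP/Pᵢˢᵃᵗ ⇒ x_D = 0.3525·165.3975/136.6 = 0.4268

Pdew = 165.3975 kPa, x_D = 0.4268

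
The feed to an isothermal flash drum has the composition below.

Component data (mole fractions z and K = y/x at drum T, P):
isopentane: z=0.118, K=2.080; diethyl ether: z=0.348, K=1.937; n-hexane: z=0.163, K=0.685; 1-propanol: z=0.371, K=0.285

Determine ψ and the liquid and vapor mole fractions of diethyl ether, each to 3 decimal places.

ψ = 0.226, x_diethyl ether = 0.287, y_diethyl ether = 0.556

Let ψ = V/F and solve Σ zᵢ(Kᵢ−1)/(1+ψ(Kᵢ−1)) = 0.
g(0) = ΣzᵢKᵢ − 1 = 0.137 and g(1) = 1 − Σzᵢ/Kᵢ = -0.776, so a root lies in (0, 1).
Newton–Raphson from ψ = 0.5:
  ψ = 0.500: g = -0.1690, g' = -0.682 → ψ = 0.252
  ψ = 0.252: g = -0.0155, g' = -0.586 → ψ = 0.226
Converged at ψ = 0.226.
Compositions from xᵢ = zᵢ/(1+ψ(Kᵢ−1)), yᵢ = Kᵢxᵢ:
  isopentane: x = 0.095, y = 0.197
  diethyl ether: x = 0.287, y = 0.556
  n-hexane: x = 0.175, y = 0.120
  1-propanol: x = 0.442, y = 0.126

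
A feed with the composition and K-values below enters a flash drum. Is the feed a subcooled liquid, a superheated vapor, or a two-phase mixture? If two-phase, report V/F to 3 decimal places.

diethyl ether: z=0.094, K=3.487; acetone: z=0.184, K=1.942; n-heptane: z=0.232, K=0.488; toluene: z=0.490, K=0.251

subcooled liquid

ΣzᵢKᵢ = 0.921; Σzᵢ/Kᵢ = 2.549.
Since ΣzᵢKᵢ < 1 the mixture is below its bubble point — single liquid phase.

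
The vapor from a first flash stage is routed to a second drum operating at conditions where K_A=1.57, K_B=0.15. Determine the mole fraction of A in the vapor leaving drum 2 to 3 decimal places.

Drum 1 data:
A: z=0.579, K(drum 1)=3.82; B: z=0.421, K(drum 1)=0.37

Drum 1:
Material balance + equilibrium reduce to Σ zᵢ(Kᵢ−1)/(1+ψ₁(Kᵢ−1)) = 0.
g(0) = ΣzᵢKᵢ − 1 = 1.368 and g(1) = 1 − Σzᵢ/Kᵢ = -0.289, so a root lies in (0, 1).
Newton–Raphson from ψ₁ = 0.61:
  ψ₁ = 0.610: g = 0.1695, g' = -1.063 → ψ₁ = 0.769
  ψ₁ = 0.769: g = 0.0004, g' = -1.088 → ψ₁ = 0.770
Converged at ψ₁ = 0.770.
Drum-1 compositions:
  A: x = 0.183, y = 0.698
  B: x = 0.817, y = 0.302
Drum-2 feed = drum-1 vapor: z₂ = (0.6976, 0.3024).
Drum 2:
Rachford–Rice: g(ψ₂) = Σ zᵢ(Kᵢ−1)/(1+ψ₂(Kᵢ−1)) = 0.
g(0) = ΣzᵢKᵢ − 1 = 0.141 and g(1) = 1 − Σzᵢ/Kᵢ = -1.461, so a root lies in (0, 1).
Binary case is linear: z₁(K₁−1)(1+ψ₂(K₂−1)) + z₂(K₂−1)(1+ψ₂(K₁−1)) = 0
⇒ ψ₂ = [z₁(K₁−1)+z₂(K₂−1)] / [−(K₁−1)(K₂−1)] = 0.1405/0.4845 = 0.290
  A: x = 0.599, y = 0.940
  B: x = 0.401, y = 0.060

y_A (drum 2) = 0.940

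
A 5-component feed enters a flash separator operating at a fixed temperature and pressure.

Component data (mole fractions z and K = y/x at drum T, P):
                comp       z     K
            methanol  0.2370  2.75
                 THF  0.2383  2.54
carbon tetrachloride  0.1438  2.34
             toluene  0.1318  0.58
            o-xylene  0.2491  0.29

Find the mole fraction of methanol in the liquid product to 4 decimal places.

Material balance + equilibrium reduce to Σ zᵢ(Kᵢ−1)/(1+ψ(Kᵢ−1)) = 0.
Feasibility: ΣzᵢKᵢ = 1.7422, Σzᵢ/Kᵢ = 1.3277 — both > 1, two phases present.
Iterate (Newton) starting at ψ = 0.59:
  ψ = 0.5900: g = 0.12600, g' = -0.8243 → ψ = 0.7429
  ψ = 0.7429: g = -0.00665, g' = -0.9364 → ψ = 0.7358
  ψ = 0.7358: g = -0.00003, g' = -0.9275 → ψ = 0.7357
Converged at ψ = 0.7357.
Compositions from xᵢ = zᵢ/(1+ψ(Kᵢ−1)), yᵢ = Kᵢxᵢ:
  methanol: x = 0.1036, y = 0.2849
  THF: x = 0.1117, y = 0.2838
  carbon tetrachloride: x = 0.0724, y = 0.1694
  toluene: x = 0.1907, y = 0.1106
  o-xylene: x = 0.5215, y = 0.1512

x_methanol = 0.1036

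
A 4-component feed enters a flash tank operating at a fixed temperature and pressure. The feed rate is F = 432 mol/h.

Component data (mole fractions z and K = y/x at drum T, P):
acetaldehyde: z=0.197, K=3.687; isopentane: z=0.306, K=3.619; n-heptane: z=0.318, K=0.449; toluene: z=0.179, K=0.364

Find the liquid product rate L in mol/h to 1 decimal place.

Rachford–Rice: g(ψ) = Σ zᵢ(Kᵢ−1)/(1+ψ(Kᵢ−1)) = 0.
Check two-phase: ΣzᵢKᵢ = 2.042 > 1 and Σzᵢ/Kᵢ = 1.338 > 1, so g(0) = 1.042 > 0 and g(1) = -0.338 < 0.
Iterate (Newton) starting at ψ = 0.5:
  ψ = 0.500: g = 0.1641, g' = -0.992 → ψ = 0.665
  ψ = 0.665: g = 0.0080, g' = -0.920 → ψ = 0.674
Converged at ψ = 0.674.
Then V = ψ·F = 0.6741·432 = 291.2 mol/h and L = F − V = 140.8 mol/h.

L = 140.8 mol/h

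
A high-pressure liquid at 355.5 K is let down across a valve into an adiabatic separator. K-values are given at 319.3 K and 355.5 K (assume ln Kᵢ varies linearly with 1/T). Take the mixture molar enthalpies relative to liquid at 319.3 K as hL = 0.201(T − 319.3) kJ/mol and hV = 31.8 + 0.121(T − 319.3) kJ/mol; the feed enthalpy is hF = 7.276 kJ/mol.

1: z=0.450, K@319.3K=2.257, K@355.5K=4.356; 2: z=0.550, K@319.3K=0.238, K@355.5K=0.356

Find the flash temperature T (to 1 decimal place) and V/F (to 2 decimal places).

Adiabatic flash: solve Rachford–Rice at each trial T, then check hF = ψ·hV(T) + (1−ψ)·hL(T).
  T = 319.3 K: K = (2.257, 0.238), RR gives ψ = 0.153, H_out = 4.865 kJ/mol
  T = 355.5 K: K = (4.356, 0.356), RR gives ψ = 0.535, H_out = 22.736 kJ/mol
  T = 337.4 K: K = (3.191, 0.294), RR gives ψ = 0.387, H_out = 15.373 kJ/mol
  T = 328.4 K: K = (2.699, 0.266), RR gives ψ = 0.289, H_out = 10.810 kJ/mol
  T = 323.9 K: K = (2.474, 0.252), RR gives ψ = 0.228, H_out = 8.098 kJ/mol
  T = 321.6 K: K = (2.364, 0.245), RR gives ψ = 0.193, H_out = 6.550 kJ/mol
Linear interpolation between T = 321.6 (H_out = 6.550) and T = 323.9 (H_out = 8.098) on hF = 7.276 gives T ≈ 322.7 K, at which ψ = 0.21.

T = 322.7 K, V/F = 0.21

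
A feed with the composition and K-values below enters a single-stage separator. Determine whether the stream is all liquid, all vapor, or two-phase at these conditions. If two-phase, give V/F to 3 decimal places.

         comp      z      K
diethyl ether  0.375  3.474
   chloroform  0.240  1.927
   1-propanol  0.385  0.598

ΣzᵢKᵢ = 1.995; Σzᵢ/Kᵢ = 0.876.
Since Σzᵢ/Kᵢ < 1 the mixture is above its dew point — single vapor phase.

all vapor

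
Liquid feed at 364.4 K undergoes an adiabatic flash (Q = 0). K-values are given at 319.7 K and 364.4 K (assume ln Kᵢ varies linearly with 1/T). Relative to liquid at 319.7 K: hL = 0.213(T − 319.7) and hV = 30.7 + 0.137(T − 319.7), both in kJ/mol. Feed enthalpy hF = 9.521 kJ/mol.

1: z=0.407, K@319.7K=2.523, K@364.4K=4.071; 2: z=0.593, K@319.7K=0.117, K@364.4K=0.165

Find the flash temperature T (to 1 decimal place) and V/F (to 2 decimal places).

T = 338.1 K, V/F = 0.19

Adiabatic flash: solve Rachford–Rice at each trial T, then check hF = ψ·hV(T) + (1−ψ)·hL(T).
  T = 319.7 K: K = (2.523, 0.117), RR gives ψ = 0.072, H_out = 2.197 kJ/mol
  T = 364.4 K: K = (4.071, 0.165), RR gives ψ = 0.294, H_out = 17.557 kJ/mol
  T = 342.0 K: K = (3.254, 0.140), RR gives ψ = 0.210, H_out = 10.852 kJ/mol
  T = 330.9 K: K = (2.879, 0.129), RR gives ψ = 0.152, H_out = 6.908 kJ/mol
  T = 336.4 K: K = (3.062, 0.134), RR gives ψ = 0.183, H_out = 8.933 kJ/mol
  T = 339.2 K: K = (3.157, 0.137), RR gives ψ = 0.197, H_out = 9.908 kJ/mol
  T = 337.8 K: K = (3.109, 0.136), RR gives ψ = 0.190, H_out = 9.425 kJ/mol
Linear interpolation between T = 337.8 (H_out = 9.425) and T = 339.2 (H_out = 9.908) on hF = 9.521 gives T ≈ 338.1 K, at which ψ = 0.19.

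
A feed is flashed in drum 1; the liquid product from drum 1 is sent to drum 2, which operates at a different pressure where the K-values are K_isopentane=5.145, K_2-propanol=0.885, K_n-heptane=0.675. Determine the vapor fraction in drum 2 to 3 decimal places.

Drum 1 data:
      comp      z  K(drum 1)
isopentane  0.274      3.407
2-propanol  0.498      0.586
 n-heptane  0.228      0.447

V/F (drum 2) = 0.638

Drum 1:
Material balance + equilibrium reduce to Σ zᵢ(Kᵢ−1)/(1+ψ₁(Kᵢ−1)) = 0.
Feasibility: ΣzᵢKᵢ = 1.327, Σzᵢ/Kᵢ = 1.440 — both > 1, two phases present.
Iterate (Newton) starting at ψ₁ = 0.5:
  ψ₁ = 0.500: g = -0.1350, g' = -0.596 → ψ₁ = 0.274
  ψ₁ = 0.274: g = 0.0166, g' = -0.783 → ψ₁ = 0.295
Converged at ψ₁ = 0.295.
Drum-1 compositions:
  isopentane: x = 0.160, y = 0.546
  2-propanol: x = 0.567, y = 0.332
  n-heptane: x = 0.272, y = 0.122
Drum-2 feed = drum-1 liquid: z₂ = (0.1602, 0.5673, 0.2725).
Drum 2:
Material balance + equilibrium reduce to Σ zᵢ(Kᵢ−1)/(1+ψ₂(Kᵢ−1)) = 0.
g(0) = ΣzᵢKᵢ − 1 = 0.510 and g(1) = 1 − Σzᵢ/Kᵢ = -0.076, so a root lies in (0, 1).
Newton–Raphson from ψ₂ = 0.66:
  ψ₂ = 0.660: g = -0.0056, g' = -0.253 → ψ₂ = 0.638
Converged at ψ₂ = 0.638.
  isopentane: x = 0.044, y = 0.226
  2-propanol: x = 0.612, y = 0.542
  n-heptane: x = 0.344, y = 0.232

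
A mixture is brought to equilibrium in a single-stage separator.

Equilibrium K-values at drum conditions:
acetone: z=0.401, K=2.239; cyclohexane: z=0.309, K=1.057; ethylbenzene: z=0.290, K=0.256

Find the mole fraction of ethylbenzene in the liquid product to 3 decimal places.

x_ethylbenzene = 0.445

Newton–Raphson from β = 0.5:
  β = 0.500: g = -0.0197, g' = -0.643 → β = 0.469
Converged at β = 0.469.
Compositions from xᵢ = zᵢ/(1+β(Kᵢ−1)), yᵢ = Kᵢxᵢ:
  acetone: x = 0.254, y = 0.568
  cyclohexane: x = 0.301, y = 0.318
  ethylbenzene: x = 0.445, y = 0.114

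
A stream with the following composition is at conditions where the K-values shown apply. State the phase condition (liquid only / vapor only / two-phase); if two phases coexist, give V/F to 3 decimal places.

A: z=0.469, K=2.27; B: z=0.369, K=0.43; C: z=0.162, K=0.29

ΣzᵢKᵢ = 1.270; Σzᵢ/Kᵢ = 1.623.
Both exceed 1, so a two-phase solution exists.
Let ψ = V/F and solve Σ zᵢ(Kᵢ−1)/(1+ψ(Kᵢ−1)) = 0.
Newton–Raphson from ψ = 0.5:
  ψ = 0.500: g = -0.1082, g' = -0.714 → ψ = 0.348
  ψ = 0.348: g = -0.0024, g' = -0.694 → ψ = 0.345
Converged at ψ = 0.345.

two-phase, V/F = 0.345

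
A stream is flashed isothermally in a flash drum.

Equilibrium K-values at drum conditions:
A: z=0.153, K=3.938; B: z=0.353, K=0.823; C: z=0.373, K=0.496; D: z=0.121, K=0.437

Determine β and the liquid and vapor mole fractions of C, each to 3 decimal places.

Rachford–Rice: g(β) = Σ zᵢ(Kᵢ−1)/(1+β(Kᵢ−1)) = 0.
Check two-phase: ΣzᵢKᵢ = 1.131 > 1 and Σzᵢ/Kᵢ = 1.497 > 1, so g(0) = 0.131 > 0 and g(1) = -0.497 < 0.
Iterate (Newton) starting at β = 0.5:
  β = 0.500: g = -0.2326, g' = -0.474 → β = 0.009
  β = 0.009: g = 0.1183, g' = -1.400 → β = 0.093
  β = 0.093: g = 0.0201, g' = -0.972 → β = 0.114
  β = 0.114: g = 0.0007, g' = -0.903 → β = 0.115
Converged at β = 0.115.
Compositions from xᵢ = zᵢ/(1+β(Kᵢ−1)), yᵢ = Kᵢxᵢ:
  A: x = 0.114, y = 0.451
  B: x = 0.360, y = 0.297
  C: x = 0.396, y = 0.196
  D: x = 0.129, y = 0.057

β = 0.115, x_C = 0.396, y_C = 0.196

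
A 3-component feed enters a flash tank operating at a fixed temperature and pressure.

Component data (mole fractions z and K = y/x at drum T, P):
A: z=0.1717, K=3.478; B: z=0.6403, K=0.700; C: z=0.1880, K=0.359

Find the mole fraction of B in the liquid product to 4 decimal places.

x_B = 0.6637

Let ψ = V/F and solve Σ zᵢ(Kᵢ−1)/(1+ψ(Kᵢ−1)) = 0.
Check two-phase: ΣzᵢKᵢ = 1.1129 > 1 and Σzᵢ/Kᵢ = 1.4878 > 1, so g(0) = 0.1129 > 0 and g(1) = -0.4878 < 0.
Iterate (Newton) starting at ψ = 0.5:
  ψ = 0.5000: g = -0.21331, g' = -0.4574 → ψ = 0.0336
  ψ = 0.0336: g = 0.07554, g' = -1.0379 → ψ = 0.1064
  ψ = 0.1064: g = 0.00894, g' = -0.8107 → ψ = 0.1174
  ψ = 0.1174: g = 0.00014, g' = -0.7848 → ψ = 0.1176
Converged at ψ = 0.1176.
Compositions from xᵢ = zᵢ/(1+ψ(Kᵢ−1)), yᵢ = Kᵢxᵢ:
  A: x = 0.1330, y = 0.4624
  B: x = 0.6637, y = 0.4646
  C: x = 0.2033, y = 0.0730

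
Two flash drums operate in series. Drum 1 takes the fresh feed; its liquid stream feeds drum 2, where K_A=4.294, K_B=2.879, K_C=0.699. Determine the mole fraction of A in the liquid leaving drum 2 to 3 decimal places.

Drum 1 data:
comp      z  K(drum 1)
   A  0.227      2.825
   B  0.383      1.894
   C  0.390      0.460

Drum 1:
Let ψ₁ = V/F and solve Σ zᵢ(Kᵢ−1)/(1+ψ₁(Kᵢ−1)) = 0.
g(0) = ΣzᵢKᵢ − 1 = 0.546 and g(1) = 1 − Σzᵢ/Kᵢ = -0.130, so a root lies in (0, 1).
Newton iteration, ψ₁⁰ = 0.5:
  ψ₁ = 0.500: g = 0.1648, g' = -0.566 → ψ₁ = 0.791
  ψ₁ = 0.791: g = 0.0025, g' = -0.578 → ψ₁ = 0.795
Converged at ψ₁ = 0.795.
Drum-1 compositions:
  A: x = 0.093, y = 0.262
  B: x = 0.224, y = 0.424
  C: x = 0.684, y = 0.314
Drum-2 feed = drum-1 liquid: z₂ = (0.0926, 0.2238, 0.6836).
Drum 2:
Let ψ₂ = V/F and solve Σ zᵢ(Kᵢ−1)/(1+ψ₂(Kᵢ−1)) = 0.
Feasibility: ΣzᵢKᵢ = 1.520, Σzᵢ/Kᵢ = 1.077 — both > 1, two phases present.
Newton–Raphson from ψ₂ = 0.35:
  ψ₂ = 0.350: g = 0.1654, g' = -0.582 → ψ₂ = 0.634
  ψ₂ = 0.634: g = 0.0363, g' = -0.364 → ψ₂ = 0.734
  ψ₂ = 0.734: g = 0.0019, g' = -0.328 → ψ₂ = 0.740
Converged at ψ₂ = 0.740.
  A: x = 0.027, y = 0.116
  B: x = 0.094, y = 0.270
  C: x = 0.879, y = 0.615

x_A (drum 2) = 0.027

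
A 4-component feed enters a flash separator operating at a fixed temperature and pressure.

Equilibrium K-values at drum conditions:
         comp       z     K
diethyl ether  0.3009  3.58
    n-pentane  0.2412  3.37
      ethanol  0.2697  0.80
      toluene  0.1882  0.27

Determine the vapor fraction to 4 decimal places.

Let ψ = V/F and solve Σ zᵢ(Kᵢ−1)/(1+ψ(Kᵢ−1)) = 0.
g(0) = ΣzᵢKᵢ − 1 = 1.1566 and g(1) = 1 − Σzᵢ/Kᵢ = -0.1898, so a root lies in (0, 1).
Iterate (Newton) starting at ψ = 0.5:
  ψ = 0.5000: g = 0.32434, g' = -0.9278 → ψ = 0.8496
  ψ = 0.8496: g = 0.00618, g' = -1.0567 → ψ = 0.8554
Converged at ψ = 0.8554.

ψ = 0.8554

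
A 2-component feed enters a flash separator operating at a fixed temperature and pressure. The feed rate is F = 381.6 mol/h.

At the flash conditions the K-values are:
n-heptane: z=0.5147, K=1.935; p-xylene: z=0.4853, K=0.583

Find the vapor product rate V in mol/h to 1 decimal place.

V = 272.9 mol/h

Binary case is linear: z₁(K₁−1)(1+ψ(K₂−1)) + z₂(K₂−1)(1+ψ(K₁−1)) = 0
⇒ ψ = [z₁(K₁−1)+z₂(K₂−1)] / [−(K₁−1)(K₂−1)] = 0.27887/0.38990 = 0.7153
Then V = ψ·F = 0.7153·381.6 = 272.9 mol/h and L = F − V = 108.7 mol/h.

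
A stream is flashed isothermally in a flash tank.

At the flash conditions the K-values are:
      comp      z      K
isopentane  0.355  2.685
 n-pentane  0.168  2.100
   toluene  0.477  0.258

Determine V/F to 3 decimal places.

Newton iteration, V/F⁰ = 0.5:
  V/F = 0.500: g = -0.1188, g' = -1.045 → V/F = 0.386
  V/F = 0.386: g = -0.0042, g' = -0.986 → V/F = 0.382
Converged at V/F = 0.382.

V/F = 0.382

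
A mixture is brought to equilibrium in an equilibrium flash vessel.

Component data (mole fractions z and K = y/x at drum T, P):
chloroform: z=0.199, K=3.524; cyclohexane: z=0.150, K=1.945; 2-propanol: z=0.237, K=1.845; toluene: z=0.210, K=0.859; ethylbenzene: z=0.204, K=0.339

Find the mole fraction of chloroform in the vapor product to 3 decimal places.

y_chloroform = 0.220

Material balance + equilibrium reduce to Σ zᵢ(Kᵢ−1)/(1+V/F(Kᵢ−1)) = 0.
Check two-phase: ΣzᵢKᵢ = 1.680 > 1 and Σzᵢ/Kᵢ = 1.108 > 1, so g(0) = 0.680 > 0 and g(1) = -0.108 < 0.
Iterate (Newton) starting at V/F = 0.61:
  V/F = 0.610: g = 0.1615, g' = -0.579 → V/F = 0.889
  V/F = 0.889: g = -0.0144, g' = -0.744 → V/F = 0.869
Converged at V/F = 0.869.
Compositions from xᵢ = zᵢ/(1+V/F(Kᵢ−1)), yᵢ = Kᵢxᵢ:
  chloroform: x = 0.062, y = 0.220
  cyclohexane: x = 0.082, y = 0.160
  2-propanol: x = 0.137, y = 0.252
  toluene: x = 0.239, y = 0.206
  ethylbenzene: x = 0.479, y = 0.162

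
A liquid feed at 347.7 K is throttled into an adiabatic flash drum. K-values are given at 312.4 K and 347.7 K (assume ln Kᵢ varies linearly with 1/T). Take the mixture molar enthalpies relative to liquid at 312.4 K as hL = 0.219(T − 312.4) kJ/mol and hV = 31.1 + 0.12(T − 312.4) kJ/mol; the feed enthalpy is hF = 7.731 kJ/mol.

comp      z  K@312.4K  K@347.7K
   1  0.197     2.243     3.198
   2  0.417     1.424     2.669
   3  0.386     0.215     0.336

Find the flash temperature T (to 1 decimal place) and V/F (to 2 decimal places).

Adiabatic flash: solve Rachford–Rice at each trial T, then check hF = ψ·hV(T) + (1−ψ)·hL(T).
  T = 312.4 K: K = (2.243, 1.424, 0.215), RR gives ψ = 0.199, H_out = 6.202 kJ/mol
  T = 347.7 K: K = (3.198, 2.669, 0.336), RR gives ψ = 0.713, H_out = 27.406 kJ/mol
  T = 330.0 K: K = (2.702, 1.981, 0.272), RR gives ψ = 0.516, H_out = 18.998 kJ/mol
  T = 321.2 K: K = (2.468, 1.687, 0.243), RR gives ψ = 0.383, H_out = 13.509 kJ/mol
  T = 316.8 K: K = (2.355, 1.552, 0.229), RR gives ψ = 0.300, H_out = 10.149 kJ/mol
  T = 314.6 K: K = (2.298, 1.487, 0.222), RR gives ψ = 0.252, H_out = 8.259 kJ/mol
Linear interpolation between T = 312.4 (H_out = 6.202) and T = 314.6 (H_out = 8.259) on hF = 7.731 gives T ≈ 314.0 K, at which ψ = 0.24.

T = 314.0 K, V/F = 0.24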